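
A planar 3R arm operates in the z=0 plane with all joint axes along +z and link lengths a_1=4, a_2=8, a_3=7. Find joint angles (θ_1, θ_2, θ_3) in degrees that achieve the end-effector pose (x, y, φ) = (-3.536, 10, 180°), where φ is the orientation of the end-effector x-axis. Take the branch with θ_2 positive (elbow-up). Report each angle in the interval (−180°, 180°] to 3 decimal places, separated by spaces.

wrist centre = target − a_3·(cos φ, sin φ) = (3.4640, 10.0000)
cos θ_2 = (111.9993−4²−8²)/(2·4·8) = 0.5000; θ_2 = 60.0007° (elbow-up)
β = atan2(10.0000,3.4640) = 70.8939°; ψ = atan2(6.9283,7.9999) = 40.8939°
θ_1 = β − ψ = 30.0000°
θ_3 = φ − θ_1 − θ_2 = 89.9993° (wrapped to (-180°,180°])

30.000 60.001 89.999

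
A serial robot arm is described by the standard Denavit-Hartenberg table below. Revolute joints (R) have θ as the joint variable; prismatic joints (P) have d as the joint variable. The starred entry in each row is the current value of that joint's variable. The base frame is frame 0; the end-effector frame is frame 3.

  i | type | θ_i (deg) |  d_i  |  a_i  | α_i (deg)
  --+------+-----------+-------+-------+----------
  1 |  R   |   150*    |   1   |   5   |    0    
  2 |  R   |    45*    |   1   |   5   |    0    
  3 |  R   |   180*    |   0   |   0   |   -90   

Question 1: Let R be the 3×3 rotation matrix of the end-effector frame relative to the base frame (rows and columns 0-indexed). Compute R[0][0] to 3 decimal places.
End-effector x-axis (col 0 of R) = (0.9659,0.2588,0.0000)
R[0][0] = 0.9659

0.966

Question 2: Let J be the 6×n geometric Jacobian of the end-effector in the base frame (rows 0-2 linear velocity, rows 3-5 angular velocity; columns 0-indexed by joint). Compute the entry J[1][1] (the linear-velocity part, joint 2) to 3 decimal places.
-4.830

axis z_1 = (0.0000,0.0000,1.0000); lever o_n−o_1 = (-4.8296,-1.2941,1.0000)
cross product → J_v[:, 1] = (1.2941,-4.8296,0.0000)
J_ω[:, 1] = z_1
entry J[1][1] = -4.8296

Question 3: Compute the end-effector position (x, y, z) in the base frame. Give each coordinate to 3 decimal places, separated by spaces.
after link 1: o_1 = (-4.3301, 2.5000, 1.0000)
after link 2: o_2 = (-9.1598, 1.2059, 2.0000)
after link 3: o_3 = (-9.1598, 1.2059, 2.0000)

-9.160 1.206 2.000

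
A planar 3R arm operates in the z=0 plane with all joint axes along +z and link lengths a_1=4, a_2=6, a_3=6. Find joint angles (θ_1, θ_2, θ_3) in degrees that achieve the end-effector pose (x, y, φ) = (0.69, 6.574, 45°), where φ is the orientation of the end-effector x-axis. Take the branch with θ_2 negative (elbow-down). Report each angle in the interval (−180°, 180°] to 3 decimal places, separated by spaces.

-119.997 -135.004 -59.999

wrist centre = target − a_3·(cos φ, sin φ) = (-3.5526, 2.3314)
cos θ_2 = (18.0565−4²−6²)/(2·4·6) = -0.7072; θ_2 = -135.0040° (elbow-down)
β = atan2(2.3314,-3.5526) = 146.7258°; ψ = atan2(-4.2423,-0.2429) = -93.2775°
θ_1 = β − ψ = 240.0033°
θ_3 = φ − θ_1 − θ_2 = -59.9993° (wrapped to (-180°,180°])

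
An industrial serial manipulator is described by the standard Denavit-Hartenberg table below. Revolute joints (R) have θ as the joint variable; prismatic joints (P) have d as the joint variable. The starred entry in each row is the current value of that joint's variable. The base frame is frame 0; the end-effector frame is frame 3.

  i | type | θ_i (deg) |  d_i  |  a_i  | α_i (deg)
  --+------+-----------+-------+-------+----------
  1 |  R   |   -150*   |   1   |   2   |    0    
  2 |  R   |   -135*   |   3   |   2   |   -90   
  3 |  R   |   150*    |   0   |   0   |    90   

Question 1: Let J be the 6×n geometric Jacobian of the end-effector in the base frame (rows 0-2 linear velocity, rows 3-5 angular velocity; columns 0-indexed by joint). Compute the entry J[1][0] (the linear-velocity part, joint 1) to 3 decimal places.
-1.214

axis z_0 = ẑ; lever o_n−o_0 = (-1.2144,0.9319,4.0000)
cross product → J_v[:, 0] = (-0.9319,-1.2144,0.0000)
J_ω[:, 0] = z_0
entry J[1][0] = -1.2144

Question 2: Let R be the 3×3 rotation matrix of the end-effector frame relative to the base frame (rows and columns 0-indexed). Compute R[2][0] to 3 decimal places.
-0.500

End-effector x-axis (col 0 of R) = (-0.2241,-0.8365,-0.5000)
R[2][0] = -0.5000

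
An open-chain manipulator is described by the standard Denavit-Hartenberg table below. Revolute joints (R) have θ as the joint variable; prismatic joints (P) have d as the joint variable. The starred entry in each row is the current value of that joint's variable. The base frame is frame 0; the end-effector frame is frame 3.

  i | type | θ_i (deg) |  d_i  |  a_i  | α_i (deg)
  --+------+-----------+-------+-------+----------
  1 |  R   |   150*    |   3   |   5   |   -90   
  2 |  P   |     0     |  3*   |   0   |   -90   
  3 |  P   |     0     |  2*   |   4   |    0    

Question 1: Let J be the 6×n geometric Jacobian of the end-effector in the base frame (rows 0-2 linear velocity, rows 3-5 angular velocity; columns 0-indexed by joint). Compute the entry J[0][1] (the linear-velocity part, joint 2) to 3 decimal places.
-0.500

prismatic axis z_1 = (-0.5000,-0.8660,0.0000)
J_v[:, 1] = z_1; J_ω[:, 1] = (0,0,0)
entry J[0][1] = -0.5000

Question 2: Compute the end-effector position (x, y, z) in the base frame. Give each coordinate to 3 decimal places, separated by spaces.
after link 1: o_1 = (-4.3301, 2.5000, 3.0000)
after link 2: o_2 = (-5.8301, -0.0981, 3.0000)
after link 3: o_3 = (-9.2942, 1.9019, 1.0000)

-9.294 1.902 1.000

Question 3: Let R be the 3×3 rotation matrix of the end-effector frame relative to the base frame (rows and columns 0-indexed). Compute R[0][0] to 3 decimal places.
End-effector x-axis (col 0 of R) = (-0.8660,0.5000,0.0000)
R[0][0] = -0.8660

-0.866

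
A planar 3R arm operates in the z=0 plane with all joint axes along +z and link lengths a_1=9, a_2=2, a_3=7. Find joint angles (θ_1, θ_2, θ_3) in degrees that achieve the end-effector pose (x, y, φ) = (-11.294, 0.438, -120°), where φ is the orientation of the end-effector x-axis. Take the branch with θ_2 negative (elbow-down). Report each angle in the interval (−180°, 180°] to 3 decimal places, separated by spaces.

149.999 -60.002 150.004

wrist centre = target − a_3·(cos φ, sin φ) = (-7.7940, 6.5002)
cos θ_2 = (102.9987−9²−2²)/(2·9·2) = 0.5000; θ_2 = -60.0023° (elbow-down)
β = atan2(6.5002,-7.7940) = 140.1720°; ψ = atan2(-1.7321,9.9999) = -9.8267°
θ_1 = β − ψ = 149.9987°
θ_3 = φ − θ_1 − θ_2 = 150.0036° (wrapped to (-180°,180°])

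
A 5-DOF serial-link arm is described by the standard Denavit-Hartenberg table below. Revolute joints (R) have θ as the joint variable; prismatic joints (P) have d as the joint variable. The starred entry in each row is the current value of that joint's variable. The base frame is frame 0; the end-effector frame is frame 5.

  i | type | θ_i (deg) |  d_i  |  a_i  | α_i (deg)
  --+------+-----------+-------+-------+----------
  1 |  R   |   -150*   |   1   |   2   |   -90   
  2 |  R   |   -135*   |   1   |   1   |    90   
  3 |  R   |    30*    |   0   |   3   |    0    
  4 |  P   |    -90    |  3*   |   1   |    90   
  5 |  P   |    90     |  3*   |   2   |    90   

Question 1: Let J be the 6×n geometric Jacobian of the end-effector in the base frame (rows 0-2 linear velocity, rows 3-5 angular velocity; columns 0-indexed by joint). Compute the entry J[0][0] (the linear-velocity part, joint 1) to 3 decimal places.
axis z_0 = ẑ; lever o_n−o_0 = (2.3154,1.1821,-1.4749)
cross product → J_v[:, 0] = (-1.1821,2.3154,0.0000)
J_ω[:, 0] = z_0
entry J[0][0] = -1.1821

-1.182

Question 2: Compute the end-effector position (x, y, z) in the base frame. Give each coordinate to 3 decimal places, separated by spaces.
2.315 1.182 -1.475

after link 1: o_1 = (-1.7321, -1.0000, 1.0000)
after link 2: o_2 = (-0.6197, -1.5125, 1.7071)
after link 3: o_3 = (1.7213, -1.8930, 3.5442)
after link 4: o_4 = (3.4316, 0.0945, 1.7765)
after link 5: o_5 = (2.3154, 1.1821, -1.4749)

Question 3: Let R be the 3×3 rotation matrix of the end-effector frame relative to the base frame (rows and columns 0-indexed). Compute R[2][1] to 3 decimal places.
End-effector y-axis (col 1 of R) = (-0.7803,0.1268,-0.6124)
R[2][1] = -0.6124

-0.612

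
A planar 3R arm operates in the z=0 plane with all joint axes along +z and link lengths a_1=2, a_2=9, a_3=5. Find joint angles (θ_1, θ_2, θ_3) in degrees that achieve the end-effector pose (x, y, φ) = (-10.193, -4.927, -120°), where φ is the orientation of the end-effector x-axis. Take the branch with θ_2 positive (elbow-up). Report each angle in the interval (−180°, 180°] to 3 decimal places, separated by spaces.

59.982 135.013 45.005

wrist centre = target − a_3·(cos φ, sin φ) = (-7.6930, -0.5969)
cos θ_2 = (59.5385−2²−9²)/(2·2·9) = -0.7073; θ_2 = 135.0127° (elbow-up)
β = atan2(-0.5969,-7.6930) = -175.5635°; ψ = atan2(6.3625,-4.3654) = 124.4542°
θ_1 = β − ψ = -300.0177°
θ_3 = φ − θ_1 − θ_2 = 45.0050° (wrapped to (-180°,180°])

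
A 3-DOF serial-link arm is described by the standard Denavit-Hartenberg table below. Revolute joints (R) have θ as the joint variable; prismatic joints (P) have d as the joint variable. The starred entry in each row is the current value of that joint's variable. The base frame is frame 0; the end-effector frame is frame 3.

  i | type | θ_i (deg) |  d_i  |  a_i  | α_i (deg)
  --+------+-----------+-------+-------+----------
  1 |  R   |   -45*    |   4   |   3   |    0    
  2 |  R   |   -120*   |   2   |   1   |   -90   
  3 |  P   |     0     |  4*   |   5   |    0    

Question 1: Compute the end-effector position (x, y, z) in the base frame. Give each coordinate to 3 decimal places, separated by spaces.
after link 1: o_1 = (2.1213, -2.1213, 4.0000)
after link 2: o_2 = (1.1554, -2.3801, 6.0000)
after link 3: o_3 = (-2.6390, -7.5379, 6.0000)

-2.639 -7.538 6.000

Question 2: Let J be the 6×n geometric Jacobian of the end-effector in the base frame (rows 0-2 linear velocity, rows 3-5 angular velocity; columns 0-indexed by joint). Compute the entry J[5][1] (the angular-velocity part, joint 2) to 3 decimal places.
1.000

axis z_1 = (0.0000,0.0000,1.0000); lever o_n−o_1 = (-4.7603,-5.4166,2.0000)
cross product → J_v[:, 1] = (5.4166,-4.7603,0.0000)
J_ω[:, 1] = z_1
entry J[5][1] = 1.0000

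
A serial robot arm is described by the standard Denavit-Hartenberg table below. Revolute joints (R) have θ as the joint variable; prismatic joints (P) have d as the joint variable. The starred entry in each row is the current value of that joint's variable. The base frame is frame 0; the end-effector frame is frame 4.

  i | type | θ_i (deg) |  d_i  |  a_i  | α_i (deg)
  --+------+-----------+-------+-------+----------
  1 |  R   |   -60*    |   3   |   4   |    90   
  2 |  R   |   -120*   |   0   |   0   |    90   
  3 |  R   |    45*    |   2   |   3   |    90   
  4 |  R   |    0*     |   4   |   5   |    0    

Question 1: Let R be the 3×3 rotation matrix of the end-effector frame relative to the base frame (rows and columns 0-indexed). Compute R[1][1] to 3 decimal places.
0.750

End-effector y-axis (col 1 of R) = (-0.4330,0.7500,0.5000)
R[1][1] = 0.7500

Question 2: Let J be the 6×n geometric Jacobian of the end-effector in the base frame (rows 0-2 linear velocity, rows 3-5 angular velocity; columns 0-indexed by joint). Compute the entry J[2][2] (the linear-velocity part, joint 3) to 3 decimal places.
axis z_2 = (-0.4330,0.7500,0.5000); lever o_n−o_2 = (-5.4368,3.7600,-6.3485)
cross product → J_v[:, 2] = (-6.6414,-5.4674,2.4495)
J_ω[:, 2] = z_2
entry J[2][2] = 2.4495

2.449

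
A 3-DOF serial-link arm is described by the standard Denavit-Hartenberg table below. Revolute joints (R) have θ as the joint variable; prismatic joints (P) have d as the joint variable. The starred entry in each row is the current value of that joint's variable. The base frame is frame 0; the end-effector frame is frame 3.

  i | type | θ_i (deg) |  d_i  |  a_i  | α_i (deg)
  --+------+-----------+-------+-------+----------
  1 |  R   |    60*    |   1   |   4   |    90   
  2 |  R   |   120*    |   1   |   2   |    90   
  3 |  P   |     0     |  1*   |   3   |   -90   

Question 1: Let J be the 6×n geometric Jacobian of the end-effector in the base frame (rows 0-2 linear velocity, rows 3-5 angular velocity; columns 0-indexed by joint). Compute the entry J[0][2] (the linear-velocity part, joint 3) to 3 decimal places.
0.433

prismatic axis z_2 = (0.4330,0.7500,0.5000)
J_v[:, 2] = z_2; J_ω[:, 2] = (0,0,0)
entry J[0][2] = 0.4330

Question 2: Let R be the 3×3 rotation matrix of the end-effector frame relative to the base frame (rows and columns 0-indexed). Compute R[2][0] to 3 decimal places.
0.866

End-effector x-axis (col 0 of R) = (-0.2500,-0.4330,0.8660)
R[2][0] = 0.8660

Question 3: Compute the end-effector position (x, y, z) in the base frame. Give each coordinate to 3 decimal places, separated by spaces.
after link 1: o_1 = (2.0000, 3.4641, 1.0000)
after link 2: o_2 = (2.3660, 2.0981, 2.7321)
after link 3: o_3 = (2.0490, 1.5490, 5.8301)

2.049 1.549 5.830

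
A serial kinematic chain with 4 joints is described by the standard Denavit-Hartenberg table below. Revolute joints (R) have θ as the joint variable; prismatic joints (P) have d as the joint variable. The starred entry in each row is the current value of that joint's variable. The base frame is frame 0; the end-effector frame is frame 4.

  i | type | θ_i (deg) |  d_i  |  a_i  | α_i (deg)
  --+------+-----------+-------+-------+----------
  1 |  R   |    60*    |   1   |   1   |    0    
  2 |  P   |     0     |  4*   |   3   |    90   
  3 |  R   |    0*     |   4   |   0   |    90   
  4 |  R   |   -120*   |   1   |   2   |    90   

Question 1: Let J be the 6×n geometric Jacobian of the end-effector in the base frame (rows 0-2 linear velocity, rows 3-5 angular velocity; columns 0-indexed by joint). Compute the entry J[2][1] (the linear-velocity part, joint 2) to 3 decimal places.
prismatic axis z_1 = (0.0000,0.0000,1.0000)
J_v[:, 1] = z_1; J_ω[:, 1] = (0,0,0)
entry J[2][1] = 1.0000

1.000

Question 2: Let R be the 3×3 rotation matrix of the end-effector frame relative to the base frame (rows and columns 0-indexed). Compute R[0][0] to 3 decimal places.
-1.000

End-effector x-axis (col 0 of R) = (-1.0000,0.0000,-0.0000)
R[0][0] = -1.0000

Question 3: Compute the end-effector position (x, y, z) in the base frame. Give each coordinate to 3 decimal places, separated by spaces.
after link 1: o_1 = (0.5000, 0.8660, 1.0000)
after link 2: o_2 = (2.0000, 3.4641, 5.0000)
after link 3: o_3 = (5.4641, 1.4641, 5.0000)
after link 4: o_4 = (3.4641, 1.4641, 4.0000)

3.464 1.464 4.000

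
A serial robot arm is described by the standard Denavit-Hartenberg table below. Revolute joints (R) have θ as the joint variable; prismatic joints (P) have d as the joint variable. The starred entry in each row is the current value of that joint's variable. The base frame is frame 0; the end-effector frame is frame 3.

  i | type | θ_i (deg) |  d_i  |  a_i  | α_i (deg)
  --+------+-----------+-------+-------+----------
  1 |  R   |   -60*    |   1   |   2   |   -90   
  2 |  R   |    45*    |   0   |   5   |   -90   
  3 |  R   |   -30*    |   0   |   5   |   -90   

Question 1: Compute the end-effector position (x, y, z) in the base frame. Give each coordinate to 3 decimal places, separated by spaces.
after link 1: o_1 = (1.0000, -1.7321, 1.0000)
after link 2: o_2 = (2.7678, -4.7939, -2.5355)
after link 3: o_3 = (6.4638, -6.1956, -5.5974)

6.464 -6.196 -5.597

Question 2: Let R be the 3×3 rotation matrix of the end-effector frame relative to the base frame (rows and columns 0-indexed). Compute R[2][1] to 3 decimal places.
0.707

End-effector y-axis (col 1 of R) = (0.3536,-0.6124,0.7071)
R[2][1] = 0.7071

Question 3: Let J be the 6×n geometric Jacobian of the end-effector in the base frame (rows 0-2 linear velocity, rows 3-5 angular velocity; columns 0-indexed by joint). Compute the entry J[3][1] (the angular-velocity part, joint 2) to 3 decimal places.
0.866

axis z_1 = (0.8660,0.5000,0.0000); lever o_n−o_1 = (5.4638,-4.4635,-6.5974)
cross product → J_v[:, 1] = (-3.2987,5.7135,-6.5974)
J_ω[:, 1] = z_1
entry J[3][1] = 0.8660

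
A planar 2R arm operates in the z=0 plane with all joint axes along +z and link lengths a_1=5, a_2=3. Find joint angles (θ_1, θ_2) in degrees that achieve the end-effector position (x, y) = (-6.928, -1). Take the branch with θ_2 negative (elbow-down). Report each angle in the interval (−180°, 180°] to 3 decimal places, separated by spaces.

cos θ_2 = (48.9972−5²−3²)/(2·5·3) = 0.4999; θ_2 = -60.0062° (elbow-down)
β = atan2(-1.0000,-6.9280) = -171.7866°; ψ = atan2(-2.5982,6.4997) = -21.7889°
θ_1 = β − ψ = -149.9977°

-149.998 -60.006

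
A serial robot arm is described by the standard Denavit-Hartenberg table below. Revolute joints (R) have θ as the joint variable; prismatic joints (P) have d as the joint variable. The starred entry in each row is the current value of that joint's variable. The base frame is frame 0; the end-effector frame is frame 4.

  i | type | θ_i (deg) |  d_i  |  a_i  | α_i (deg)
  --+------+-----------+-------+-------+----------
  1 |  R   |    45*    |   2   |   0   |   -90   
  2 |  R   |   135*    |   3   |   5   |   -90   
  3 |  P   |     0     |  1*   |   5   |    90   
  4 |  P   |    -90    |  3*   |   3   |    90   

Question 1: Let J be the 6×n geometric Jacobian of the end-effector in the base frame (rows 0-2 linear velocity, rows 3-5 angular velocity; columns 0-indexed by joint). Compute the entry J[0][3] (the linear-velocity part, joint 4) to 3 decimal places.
-0.707

prismatic axis z_3 = (-0.7071,0.7071,0.0000)
J_v[:, 3] = z_3; J_ω[:, 3] = (0,0,0)
entry J[0][3] = -0.7071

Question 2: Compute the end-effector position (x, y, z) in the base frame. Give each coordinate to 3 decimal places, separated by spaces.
-8.243 0.243 -6.485

after link 1: o_1 = (0.0000, 0.0000, 2.0000)
after link 2: o_2 = (-4.6213, -0.3787, -1.5355)
after link 3: o_3 = (-7.6213, -3.3787, -4.3640)
after link 4: o_4 = (-8.2426, 0.2426, -6.4853)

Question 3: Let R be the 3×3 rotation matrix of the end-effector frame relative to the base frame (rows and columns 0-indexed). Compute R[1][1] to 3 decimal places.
0.707

End-effector y-axis (col 1 of R) = (-0.7071,0.7071,0.0000)
R[1][1] = 0.7071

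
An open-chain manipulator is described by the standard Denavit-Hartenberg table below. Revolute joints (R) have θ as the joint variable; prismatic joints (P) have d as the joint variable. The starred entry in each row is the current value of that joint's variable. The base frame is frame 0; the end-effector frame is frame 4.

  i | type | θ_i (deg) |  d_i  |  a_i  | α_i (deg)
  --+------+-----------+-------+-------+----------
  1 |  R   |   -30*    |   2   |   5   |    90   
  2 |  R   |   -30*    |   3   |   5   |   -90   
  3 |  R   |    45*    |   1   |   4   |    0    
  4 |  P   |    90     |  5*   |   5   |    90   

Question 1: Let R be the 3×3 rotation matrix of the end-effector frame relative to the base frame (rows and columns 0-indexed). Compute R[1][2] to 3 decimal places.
End-effector z-axis (col 2 of R) = (0.8839,0.3062,-0.3536)
R[1][2] = 0.3062

0.306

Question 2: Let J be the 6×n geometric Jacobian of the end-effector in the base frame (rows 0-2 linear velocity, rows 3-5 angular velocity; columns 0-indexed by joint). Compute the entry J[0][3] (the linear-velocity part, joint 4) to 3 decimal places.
0.433

prismatic axis z_3 = (0.4330,-0.2500,0.8660)
J_v[:, 3] = z_3; J_ω[:, 3] = (0,0,0)
entry J[0][3] = 0.4330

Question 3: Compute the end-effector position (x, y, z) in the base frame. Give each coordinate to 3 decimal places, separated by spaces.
after link 1: o_1 = (4.3301, -2.5000, 2.0000)
after link 2: o_2 = (6.5801, -7.2631, -0.5000)
after link 3: o_3 = (10.5487, -6.2884, -1.0482)
after link 4: o_4 = (11.8299, -2.9456, 5.0497)

11.830 -2.946 5.050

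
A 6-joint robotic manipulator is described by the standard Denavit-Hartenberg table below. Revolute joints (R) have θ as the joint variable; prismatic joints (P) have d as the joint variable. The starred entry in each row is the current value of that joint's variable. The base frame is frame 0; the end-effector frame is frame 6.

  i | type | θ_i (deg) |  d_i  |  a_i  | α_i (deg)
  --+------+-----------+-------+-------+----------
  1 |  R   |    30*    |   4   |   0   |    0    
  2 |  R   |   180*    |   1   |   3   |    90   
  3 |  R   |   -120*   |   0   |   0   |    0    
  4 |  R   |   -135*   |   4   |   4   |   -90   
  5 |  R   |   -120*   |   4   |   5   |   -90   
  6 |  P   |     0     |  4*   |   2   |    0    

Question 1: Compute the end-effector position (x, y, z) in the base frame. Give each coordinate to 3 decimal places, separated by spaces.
after link 1: o_1 = (0.0000, 0.0000, 4.0000)
after link 2: o_2 = (-2.5981, -1.5000, 5.0000)
after link 3: o_3 = (-2.5981, -1.5000, 5.0000)
after link 4: o_4 = (-3.7015, 2.4817, 8.8637)
after link 5: o_5 = (-3.0809, 7.8401, 5.4136)
after link 6: o_6 = (-4.3946, 11.3910, 7.7938)

-4.395 11.391 7.794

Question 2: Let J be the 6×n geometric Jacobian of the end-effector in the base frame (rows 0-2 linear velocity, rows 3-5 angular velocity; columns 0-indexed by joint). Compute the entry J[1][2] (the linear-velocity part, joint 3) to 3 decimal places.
1.397

axis z_2 = (-0.5000,0.8660,0.0000); lever o_n−o_2 = (-1.7965,12.8910,2.7938)
cross product → J_v[:, 2] = (2.4195,1.3969,-4.8897)
J_ω[:, 2] = z_2
entry J[1][2] = 1.3969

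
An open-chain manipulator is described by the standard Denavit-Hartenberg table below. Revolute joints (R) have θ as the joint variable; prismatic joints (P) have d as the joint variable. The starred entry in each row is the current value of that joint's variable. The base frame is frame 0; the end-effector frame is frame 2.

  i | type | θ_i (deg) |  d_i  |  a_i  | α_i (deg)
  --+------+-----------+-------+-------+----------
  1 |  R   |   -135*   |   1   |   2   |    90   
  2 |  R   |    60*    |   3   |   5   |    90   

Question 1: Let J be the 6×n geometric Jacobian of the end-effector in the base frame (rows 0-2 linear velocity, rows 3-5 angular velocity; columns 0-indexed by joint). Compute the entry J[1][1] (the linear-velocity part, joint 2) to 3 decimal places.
3.062

axis z_1 = (-0.7071,0.7071,0.0000); lever o_n−o_1 = (-3.8891,0.3536,4.3301)
cross product → J_v[:, 1] = (3.0619,3.0619,2.5000)
J_ω[:, 1] = z_1
entry J[1][1] = 3.0619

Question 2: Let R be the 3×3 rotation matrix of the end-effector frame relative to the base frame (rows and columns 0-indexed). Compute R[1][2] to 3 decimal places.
End-effector z-axis (col 2 of R) = (-0.6124,-0.6124,-0.5000)
R[1][2] = -0.6124

-0.612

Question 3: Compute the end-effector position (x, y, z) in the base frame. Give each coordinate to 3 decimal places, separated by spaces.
after link 1: o_1 = (-1.4142, -1.4142, 1.0000)
after link 2: o_2 = (-5.3033, -1.0607, 5.3301)

-5.303 -1.061 5.330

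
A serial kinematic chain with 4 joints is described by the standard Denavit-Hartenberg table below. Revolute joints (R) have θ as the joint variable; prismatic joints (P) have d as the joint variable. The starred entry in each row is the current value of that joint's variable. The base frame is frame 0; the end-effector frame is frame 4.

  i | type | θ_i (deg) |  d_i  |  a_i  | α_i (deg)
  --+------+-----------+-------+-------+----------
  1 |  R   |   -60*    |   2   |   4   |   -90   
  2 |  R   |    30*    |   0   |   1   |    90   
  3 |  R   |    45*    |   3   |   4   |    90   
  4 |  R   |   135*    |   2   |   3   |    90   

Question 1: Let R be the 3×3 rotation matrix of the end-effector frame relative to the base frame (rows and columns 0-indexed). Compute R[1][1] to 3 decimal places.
-0.884

End-effector y-axis (col 1 of R) = (-0.3062,-0.8839,-0.3536)
R[1][1] = -0.8839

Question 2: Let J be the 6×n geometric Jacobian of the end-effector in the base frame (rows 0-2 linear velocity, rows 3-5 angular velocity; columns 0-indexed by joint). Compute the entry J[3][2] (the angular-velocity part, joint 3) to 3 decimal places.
axis z_2 = (0.2500,-0.4330,0.8660); lever o_n−o_2 = (2.3936,-4.3175,3.0639)
cross product → J_v[:, 2] = (2.4123,1.3070,-0.0429)
J_ω[:, 2] = z_2
entry J[3][2] = 0.2500

0.250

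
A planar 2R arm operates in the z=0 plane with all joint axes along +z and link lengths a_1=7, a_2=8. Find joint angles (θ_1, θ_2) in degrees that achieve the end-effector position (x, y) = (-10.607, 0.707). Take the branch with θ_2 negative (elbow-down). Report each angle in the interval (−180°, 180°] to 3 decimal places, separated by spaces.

cos θ_2 = (113.0083−7²−8²)/(2·7·8) = 0.0001; θ_2 = -89.9958° (elbow-down)
β = atan2(0.7070,-10.6070) = 176.1866°; ψ = atan2(-8.0000,7.0006) = -48.8117°
θ_1 = β − ψ = 224.9983°

-135.002 -89.996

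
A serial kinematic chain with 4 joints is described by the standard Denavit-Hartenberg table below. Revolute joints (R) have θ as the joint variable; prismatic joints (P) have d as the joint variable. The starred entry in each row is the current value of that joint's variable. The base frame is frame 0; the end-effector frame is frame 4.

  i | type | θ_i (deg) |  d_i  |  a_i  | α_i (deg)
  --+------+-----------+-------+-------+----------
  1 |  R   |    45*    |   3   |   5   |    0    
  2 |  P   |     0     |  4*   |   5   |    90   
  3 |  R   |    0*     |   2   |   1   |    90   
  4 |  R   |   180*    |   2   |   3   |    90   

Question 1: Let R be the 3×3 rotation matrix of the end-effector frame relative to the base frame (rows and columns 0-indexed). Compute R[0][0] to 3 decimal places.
-0.707

End-effector x-axis (col 0 of R) = (-0.7071,-0.7071,0.0000)
R[0][0] = -0.7071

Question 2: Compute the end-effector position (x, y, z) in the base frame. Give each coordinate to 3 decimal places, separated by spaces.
after link 1: o_1 = (3.5355, 3.5355, 3.0000)
after link 2: o_2 = (7.0711, 7.0711, 7.0000)
after link 3: o_3 = (9.1924, 6.3640, 7.0000)
after link 4: o_4 = (7.0711, 4.2426, 5.0000)

7.071 4.243 5.000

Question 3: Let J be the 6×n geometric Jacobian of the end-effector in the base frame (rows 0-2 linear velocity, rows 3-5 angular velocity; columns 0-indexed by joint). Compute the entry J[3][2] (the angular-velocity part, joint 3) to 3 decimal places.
axis z_2 = (0.7071,-0.7071,0.0000); lever o_n−o_2 = (-0.0000,-2.8284,-2.0000)
cross product → J_v[:, 2] = (1.4142,1.4142,-2.0000)
J_ω[:, 2] = z_2
entry J[3][2] = 0.7071

0.707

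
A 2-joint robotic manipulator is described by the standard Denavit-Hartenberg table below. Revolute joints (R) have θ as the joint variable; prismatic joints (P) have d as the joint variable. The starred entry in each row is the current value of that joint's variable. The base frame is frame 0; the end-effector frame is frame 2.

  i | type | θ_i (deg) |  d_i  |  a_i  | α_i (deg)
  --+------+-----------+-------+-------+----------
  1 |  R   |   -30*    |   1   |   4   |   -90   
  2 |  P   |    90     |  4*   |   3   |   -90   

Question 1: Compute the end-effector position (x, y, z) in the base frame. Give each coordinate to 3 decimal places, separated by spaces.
5.464 1.464 -2.000

after link 1: o_1 = (3.4641, -2.0000, 1.0000)
after link 2: o_2 = (5.4641, 1.4641, -2.0000)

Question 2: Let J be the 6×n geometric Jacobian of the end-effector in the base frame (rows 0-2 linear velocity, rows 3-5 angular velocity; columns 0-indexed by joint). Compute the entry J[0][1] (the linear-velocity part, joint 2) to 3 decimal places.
0.500

prismatic axis z_1 = (0.5000,0.8660,0.0000)
J_v[:, 1] = z_1; J_ω[:, 1] = (0,0,0)
entry J[0][1] = 0.5000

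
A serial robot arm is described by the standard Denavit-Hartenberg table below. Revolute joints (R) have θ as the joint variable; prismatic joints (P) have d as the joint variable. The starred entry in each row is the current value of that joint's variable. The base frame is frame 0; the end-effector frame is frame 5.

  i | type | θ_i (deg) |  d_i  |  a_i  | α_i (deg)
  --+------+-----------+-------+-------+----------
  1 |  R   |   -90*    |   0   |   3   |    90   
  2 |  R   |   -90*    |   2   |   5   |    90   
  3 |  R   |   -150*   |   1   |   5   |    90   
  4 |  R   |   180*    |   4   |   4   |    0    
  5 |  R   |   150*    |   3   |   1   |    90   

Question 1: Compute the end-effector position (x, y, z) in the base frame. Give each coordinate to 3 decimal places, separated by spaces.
after link 1: o_1 = (0.0000, -3.0000, 0.0000)
after link 2: o_2 = (-2.0000, -3.0000, -5.0000)
after link 3: o_3 = (0.5000, -2.0000, -0.6699)
after link 4: o_4 = (-4.9641, -2.0000, -2.1340)
after link 5: o_5 = (-7.1292, -2.5000, 0.1160)

-7.129 -2.500 0.116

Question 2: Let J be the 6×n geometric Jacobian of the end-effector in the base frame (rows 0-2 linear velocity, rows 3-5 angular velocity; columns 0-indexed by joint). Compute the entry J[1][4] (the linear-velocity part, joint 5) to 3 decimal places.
0.866

axis z_4 = (-0.8660,-0.0000,0.5000); lever o_n−o_4 = (-2.1651,-0.5000,2.2500)
cross product → J_v[:, 4] = (0.2500,0.8660,0.4330)
J_ω[:, 4] = z_4
entry J[1][4] = 0.8660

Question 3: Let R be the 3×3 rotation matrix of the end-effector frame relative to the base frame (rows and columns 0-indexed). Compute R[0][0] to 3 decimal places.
End-effector x-axis (col 0 of R) = (0.4330,-0.5000,0.7500)
R[0][0] = 0.4330

0.433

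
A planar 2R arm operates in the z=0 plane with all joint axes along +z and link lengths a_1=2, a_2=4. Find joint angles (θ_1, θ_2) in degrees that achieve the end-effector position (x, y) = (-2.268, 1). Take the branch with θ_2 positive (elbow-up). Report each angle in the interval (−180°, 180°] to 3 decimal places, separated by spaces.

30.003 149.998

cos θ_2 = (6.1438−2²−4²)/(2·2·4) = -0.8660; θ_2 = 149.9983° (elbow-up)
β = atan2(1.0000,-2.2680) = 156.2065°; ψ = atan2(2.0001,-1.4640) = 126.2036°
θ_1 = β − ψ = 30.0029°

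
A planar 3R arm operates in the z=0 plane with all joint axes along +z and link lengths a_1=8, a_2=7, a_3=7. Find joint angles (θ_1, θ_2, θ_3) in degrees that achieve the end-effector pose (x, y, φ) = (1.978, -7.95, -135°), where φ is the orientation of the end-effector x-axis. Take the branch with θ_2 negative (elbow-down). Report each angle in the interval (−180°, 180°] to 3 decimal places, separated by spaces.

29.998 -120.003 -44.995

wrist centre = target − a_3·(cos φ, sin φ) = (6.9277, -3.0003)
cos θ_2 = (56.9952−8²−7²)/(2·8·7) = -0.5000; θ_2 = -120.0028° (elbow-down)
β = atan2(-3.0003,6.9277) = -23.4164°; ψ = atan2(-6.0620,4.4997) = -53.4143°
θ_1 = β − ψ = 29.9979°
θ_3 = φ − θ_1 − θ_2 = -44.9951° (wrapped to (-180°,180°])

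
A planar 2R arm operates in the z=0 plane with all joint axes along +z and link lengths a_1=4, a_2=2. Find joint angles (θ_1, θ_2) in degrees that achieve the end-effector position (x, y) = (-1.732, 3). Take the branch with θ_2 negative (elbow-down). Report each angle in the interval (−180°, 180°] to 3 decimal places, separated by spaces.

149.999 -120.001

cos θ_2 = (11.9998−4²−2²)/(2·4·2) = -0.5000; θ_2 = -120.0007° (elbow-down)
β = atan2(3.0000,-1.7320) = 119.9993°; ψ = atan2(-1.7320,3.0000) = -30.0000°
θ_1 = β − ψ = 149.9993°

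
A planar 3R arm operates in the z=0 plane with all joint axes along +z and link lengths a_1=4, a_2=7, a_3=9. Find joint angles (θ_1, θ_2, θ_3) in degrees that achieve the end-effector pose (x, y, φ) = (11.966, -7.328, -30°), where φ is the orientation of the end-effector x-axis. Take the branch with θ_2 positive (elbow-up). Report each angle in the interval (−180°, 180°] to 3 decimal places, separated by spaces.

-134.996 135.001 -30.005

wrist centre = target − a_3·(cos φ, sin φ) = (4.1718, -2.8280)
cos θ_2 = (25.4013−4²−7²)/(2·4·7) = -0.7071; θ_2 = 135.0011° (elbow-up)
β = atan2(-2.8280,4.1718) = -34.1329°; ψ = atan2(4.9497,-0.9498) = 100.8630°
θ_1 = β − ψ = -134.9960°
θ_3 = φ − θ_1 − θ_2 = -30.0051° (wrapped to (-180°,180°])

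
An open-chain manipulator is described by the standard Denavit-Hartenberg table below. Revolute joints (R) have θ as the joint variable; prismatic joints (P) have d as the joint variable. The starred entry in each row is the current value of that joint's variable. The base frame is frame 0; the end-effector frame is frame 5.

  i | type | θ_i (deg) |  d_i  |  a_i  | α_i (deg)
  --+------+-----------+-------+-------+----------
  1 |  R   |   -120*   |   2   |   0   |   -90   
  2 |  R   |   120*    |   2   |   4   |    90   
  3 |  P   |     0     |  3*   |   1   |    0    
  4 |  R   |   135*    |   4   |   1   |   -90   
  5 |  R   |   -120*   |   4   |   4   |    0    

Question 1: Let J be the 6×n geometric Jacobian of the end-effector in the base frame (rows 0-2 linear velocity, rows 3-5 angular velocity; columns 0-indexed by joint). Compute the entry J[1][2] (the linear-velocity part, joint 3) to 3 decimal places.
prismatic axis z_2 = (-0.4330,-0.7500,-0.5000)
J_v[:, 2] = z_2; J_ω[:, 2] = (0,0,0)
entry J[1][2] = -0.7500

-0.750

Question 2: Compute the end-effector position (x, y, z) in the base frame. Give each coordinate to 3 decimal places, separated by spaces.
after link 1: o_1 = (0.0000, 0.0000, 2.0000)
after link 2: o_2 = (2.7321, 0.7321, -1.4641)
after link 3: o_3 = (1.6830, -1.0849, -3.8301)
after link 4: o_4 = (0.3866, -4.7447, -5.2178)
after link 5: o_5 = (-5.1412, -5.8338, -5.7251)

-5.141 -5.834 -5.725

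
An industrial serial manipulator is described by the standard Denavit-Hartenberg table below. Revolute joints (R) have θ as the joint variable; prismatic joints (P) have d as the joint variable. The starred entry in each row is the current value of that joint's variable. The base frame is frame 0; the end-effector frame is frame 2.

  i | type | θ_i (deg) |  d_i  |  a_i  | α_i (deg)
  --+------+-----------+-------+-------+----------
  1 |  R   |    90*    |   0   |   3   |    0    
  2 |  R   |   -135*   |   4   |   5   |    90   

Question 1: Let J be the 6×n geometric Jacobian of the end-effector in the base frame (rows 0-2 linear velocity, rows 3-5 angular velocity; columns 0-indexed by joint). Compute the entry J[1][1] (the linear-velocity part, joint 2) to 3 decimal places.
axis z_1 = (0.0000,0.0000,1.0000); lever o_n−o_1 = (3.5355,-3.5355,4.0000)
cross product → J_v[:, 1] = (3.5355,3.5355,-0.0000)
J_ω[:, 1] = z_1
entry J[1][1] = 3.5355

3.536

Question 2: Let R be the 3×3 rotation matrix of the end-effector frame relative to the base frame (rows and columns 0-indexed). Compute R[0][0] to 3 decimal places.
End-effector x-axis (col 0 of R) = (0.7071,-0.7071,0.0000)
R[0][0] = 0.7071

0.707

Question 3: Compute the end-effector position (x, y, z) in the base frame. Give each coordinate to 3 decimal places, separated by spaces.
3.536 -0.536 4.000

after link 1: o_1 = (0.0000, 3.0000, 0.0000)
after link 2: o_2 = (3.5355, -0.5355, 4.0000)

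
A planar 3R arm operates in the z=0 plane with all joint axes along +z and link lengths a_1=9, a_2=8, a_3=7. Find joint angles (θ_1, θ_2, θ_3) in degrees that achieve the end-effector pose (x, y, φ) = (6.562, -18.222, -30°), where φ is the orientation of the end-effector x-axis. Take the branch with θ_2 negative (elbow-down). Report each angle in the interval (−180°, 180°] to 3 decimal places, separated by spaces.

-59.998 -60.006 90.004

wrist centre = target − a_3·(cos φ, sin φ) = (0.4998, -14.7220)
cos θ_2 = (216.9871−9²−8²)/(2·9·8) = 0.4999; θ_2 = -60.0059° (elbow-down)
β = atan2(-14.7220,0.4998) = -88.0555°; ψ = atan2(-6.9286,12.9993) = -28.0576°
θ_1 = β − ψ = -59.9979°
θ_3 = φ − θ_1 − θ_2 = 90.0038° (wrapped to (-180°,180°])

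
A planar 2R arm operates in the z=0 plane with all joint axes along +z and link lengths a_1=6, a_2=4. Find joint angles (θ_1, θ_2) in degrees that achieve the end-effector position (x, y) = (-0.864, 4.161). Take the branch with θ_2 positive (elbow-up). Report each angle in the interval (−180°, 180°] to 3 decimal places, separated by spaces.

60.003 134.997

cos θ_2 = (18.0604−6²−4²)/(2·6·4) = -0.7071; θ_2 = 134.9974° (elbow-up)
β = atan2(4.1610,-0.8640) = 101.7303°; ψ = atan2(2.8286,3.1717) = 41.7269°
θ_1 = β − ψ = 60.0034°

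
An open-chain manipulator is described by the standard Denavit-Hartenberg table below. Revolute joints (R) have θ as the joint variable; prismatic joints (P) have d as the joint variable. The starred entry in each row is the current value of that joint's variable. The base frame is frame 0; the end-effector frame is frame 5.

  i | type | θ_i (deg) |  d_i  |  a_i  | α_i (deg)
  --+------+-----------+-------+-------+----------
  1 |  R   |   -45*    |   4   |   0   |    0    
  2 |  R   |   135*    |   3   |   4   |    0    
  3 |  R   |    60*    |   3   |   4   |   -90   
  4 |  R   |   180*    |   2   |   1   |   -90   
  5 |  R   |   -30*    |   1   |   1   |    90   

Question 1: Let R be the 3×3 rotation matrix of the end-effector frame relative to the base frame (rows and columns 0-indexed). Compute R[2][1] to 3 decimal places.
End-effector y-axis (col 1 of R) = (0.0000,-0.0000,1.0000)
R[2][1] = 1.0000

1.000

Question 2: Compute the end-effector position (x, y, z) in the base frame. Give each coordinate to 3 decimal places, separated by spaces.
-3.098 2.902 11.000

after link 1: o_1 = (0.0000, 0.0000, 4.0000)
after link 2: o_2 = (0.0000, 4.0000, 7.0000)
after link 3: o_3 = (-3.4641, 6.0000, 10.0000)
after link 4: o_4 = (-3.5981, 3.7679, 10.0000)
after link 5: o_5 = (-3.0981, 2.9019, 11.0000)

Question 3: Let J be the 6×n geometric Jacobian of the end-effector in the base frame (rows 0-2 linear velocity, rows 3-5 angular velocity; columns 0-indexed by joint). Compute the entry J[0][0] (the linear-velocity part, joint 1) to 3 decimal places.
-2.902

axis z_0 = ẑ; lever o_n−o_0 = (-3.0981,2.9019,11.0000)
cross product → J_v[:, 0] = (-2.9019,-3.0981,0.0000)
J_ω[:, 0] = z_0
entry J[0][0] = -2.9019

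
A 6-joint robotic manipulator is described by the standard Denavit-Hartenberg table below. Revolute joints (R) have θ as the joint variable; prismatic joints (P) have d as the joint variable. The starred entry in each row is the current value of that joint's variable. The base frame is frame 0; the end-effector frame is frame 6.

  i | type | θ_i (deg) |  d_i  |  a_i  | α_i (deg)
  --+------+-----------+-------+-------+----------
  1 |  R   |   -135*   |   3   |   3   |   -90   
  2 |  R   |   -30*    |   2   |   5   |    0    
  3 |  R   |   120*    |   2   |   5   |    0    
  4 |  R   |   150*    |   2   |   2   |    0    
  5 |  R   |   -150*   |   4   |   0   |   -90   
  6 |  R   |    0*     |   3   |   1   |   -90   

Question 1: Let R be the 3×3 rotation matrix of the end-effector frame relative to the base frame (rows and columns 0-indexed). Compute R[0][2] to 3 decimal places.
End-effector z-axis (col 2 of R) = (-0.7071,0.7071,-0.0000)
R[0][2] = -0.7071

-0.707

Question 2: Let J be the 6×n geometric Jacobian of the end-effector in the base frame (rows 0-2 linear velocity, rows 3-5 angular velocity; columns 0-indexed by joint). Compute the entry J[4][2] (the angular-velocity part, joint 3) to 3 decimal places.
-0.707

axis z_2 = (0.7071,-0.7071,0.0000); lever o_n−o_2 = (8.4853,-2.8284,-4.2679)
cross product → J_v[:, 2] = (3.0179,3.0179,4.0000)
J_ω[:, 2] = z_2
entry J[4][2] = -0.7071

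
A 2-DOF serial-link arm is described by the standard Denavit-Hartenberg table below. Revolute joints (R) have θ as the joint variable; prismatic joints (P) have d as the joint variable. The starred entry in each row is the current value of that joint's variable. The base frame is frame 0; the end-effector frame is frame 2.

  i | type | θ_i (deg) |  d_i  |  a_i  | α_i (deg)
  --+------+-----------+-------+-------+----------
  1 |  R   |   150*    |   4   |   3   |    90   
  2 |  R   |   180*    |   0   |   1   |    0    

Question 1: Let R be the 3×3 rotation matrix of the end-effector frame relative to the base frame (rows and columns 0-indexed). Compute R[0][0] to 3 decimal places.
End-effector x-axis (col 0 of R) = (0.8660,-0.5000,0.0000)
R[0][0] = 0.8660

0.866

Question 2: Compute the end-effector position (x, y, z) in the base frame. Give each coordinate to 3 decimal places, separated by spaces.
-1.732 1.000 4.000

after link 1: o_1 = (-2.5981, 1.5000, 4.0000)
after link 2: o_2 = (-1.7321, 1.0000, 4.0000)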